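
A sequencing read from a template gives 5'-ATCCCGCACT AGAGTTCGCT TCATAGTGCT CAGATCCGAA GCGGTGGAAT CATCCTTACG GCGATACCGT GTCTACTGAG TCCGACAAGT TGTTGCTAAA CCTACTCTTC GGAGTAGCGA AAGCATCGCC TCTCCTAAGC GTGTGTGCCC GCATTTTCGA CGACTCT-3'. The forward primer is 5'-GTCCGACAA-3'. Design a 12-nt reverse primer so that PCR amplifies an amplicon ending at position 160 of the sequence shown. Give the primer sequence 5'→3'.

5'-TCGAAAATGCGG-3'

The forward primer binds at positions 80–88; the product's 3' end on the top strand is position 160.
The reverse primer anneals to the top strand over positions 149–160, i.e. to CCGCATTTTCGA.
Its sequence written 5'→3' is the reverse complement: TCGAAAATGCGG.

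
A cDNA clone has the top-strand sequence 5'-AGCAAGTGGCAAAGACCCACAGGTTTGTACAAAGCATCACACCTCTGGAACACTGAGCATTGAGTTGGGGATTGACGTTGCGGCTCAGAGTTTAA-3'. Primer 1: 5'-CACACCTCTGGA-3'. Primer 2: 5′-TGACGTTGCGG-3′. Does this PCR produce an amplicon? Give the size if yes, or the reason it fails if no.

No product — both primers anneal to the same strand and extend in the same direction.

Primer 1 (CACACCTCTGGA) matches the top strand at positions 38–49 (3' end points downstream).
Primer 2 (TGACGTTGCGG) also matches the top strand directly, at positions 73–83 — its reverse complement CCGCAACGTCA is not present.
Both primers anneal to the bottom strand with 3' ends pointing the same way, so neither can prime synthesis back toward the other.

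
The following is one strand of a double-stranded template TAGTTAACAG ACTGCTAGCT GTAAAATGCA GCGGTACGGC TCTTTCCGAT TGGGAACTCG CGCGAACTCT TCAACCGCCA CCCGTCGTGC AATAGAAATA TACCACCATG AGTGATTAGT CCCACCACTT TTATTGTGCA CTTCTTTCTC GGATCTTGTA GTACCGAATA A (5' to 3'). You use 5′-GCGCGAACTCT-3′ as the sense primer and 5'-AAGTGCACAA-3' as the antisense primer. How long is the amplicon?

Scanning the template, GCGCGAACTCT occurs at positions 60–70; this primer anneals to the bottom strand there with its 3' end pointing downstream.
The reverse primer's reverse complement is TTGTGCACTT, which matches the template at positions 134–143.
Product length = (reverse-primer end) − (forward-primer start) + 1 = 143 − 60 + 1 = 84 bp.

84 bp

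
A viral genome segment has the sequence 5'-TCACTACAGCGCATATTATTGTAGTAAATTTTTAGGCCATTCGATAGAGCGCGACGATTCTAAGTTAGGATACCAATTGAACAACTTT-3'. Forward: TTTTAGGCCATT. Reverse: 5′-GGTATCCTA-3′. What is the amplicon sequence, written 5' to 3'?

Scanning the template, TTTTAGGCCATT occurs at positions 30–41; this primer anneals to the bottom strand there with its 3' end pointing downstream.
Reverse complement of the reverse primer: TAGGATACC. This occurs on the top strand at positions 66–74.
The product is the template from position 30 through 74 (45 bp).

5'-TTTTAGGCCATTCGATAGAGCGCGACGATTCTAAGTTAGGATACC-3'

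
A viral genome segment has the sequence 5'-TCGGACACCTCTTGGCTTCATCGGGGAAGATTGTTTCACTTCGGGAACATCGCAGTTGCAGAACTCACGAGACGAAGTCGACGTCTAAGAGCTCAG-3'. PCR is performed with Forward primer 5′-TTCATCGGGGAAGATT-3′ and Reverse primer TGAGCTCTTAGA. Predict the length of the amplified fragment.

Scanning the template, TTCATCGGGGAAGATT occurs at positions 17–32; this primer anneals to the bottom strand there with its 3' end pointing downstream.
The reverse primer's reverse complement is TCTAAGAGCTCA, which matches the template at positions 84–95.
Product length = (reverse-primer end) − (forward-primer start) + 1 = 95 − 17 + 1 = 79 bp.

79 bp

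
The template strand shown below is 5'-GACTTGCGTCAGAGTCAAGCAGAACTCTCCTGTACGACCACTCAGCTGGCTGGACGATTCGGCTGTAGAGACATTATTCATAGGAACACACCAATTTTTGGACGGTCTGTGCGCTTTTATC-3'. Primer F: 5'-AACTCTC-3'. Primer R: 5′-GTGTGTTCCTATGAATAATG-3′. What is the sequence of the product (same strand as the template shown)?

5'-AACTCTCCTGTACGACCACTCAGCTGGCTGGACGATTCGGCTGTAGAGACATTATTCATAGGAACACAC-3'

Forward primer AACTCTC is found on the top strand at positions 23–29.
Taking the reverse complement of GTGTGTTCCTATGAATAATG gives CATTATTCATAGGAACACAC, found at positions 72–91 on the template; the primer anneals here to the top strand with its 3' end pointing upstream.
The product is the template from position 23 through 91 (69 bp).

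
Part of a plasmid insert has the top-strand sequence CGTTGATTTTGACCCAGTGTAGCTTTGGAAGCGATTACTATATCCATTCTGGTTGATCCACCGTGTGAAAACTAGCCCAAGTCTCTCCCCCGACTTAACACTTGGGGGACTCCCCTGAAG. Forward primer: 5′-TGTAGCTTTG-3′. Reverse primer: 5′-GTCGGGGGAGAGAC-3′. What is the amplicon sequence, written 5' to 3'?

5'-TGTAGCTTTGGAAGCGATTACTATATCCATTCTGGTTGATCCACCGTGTGAAAACTAGCCCAAGTCTCTCCCCCGAC-3'

Forward primer TGTAGCTTTG is found on the top strand at positions 18–27.
The reverse primer's reverse complement is GTCTCTCCCCCGAC, which matches the template at positions 81–94.
The product is the template from position 18 through 94 (77 bp).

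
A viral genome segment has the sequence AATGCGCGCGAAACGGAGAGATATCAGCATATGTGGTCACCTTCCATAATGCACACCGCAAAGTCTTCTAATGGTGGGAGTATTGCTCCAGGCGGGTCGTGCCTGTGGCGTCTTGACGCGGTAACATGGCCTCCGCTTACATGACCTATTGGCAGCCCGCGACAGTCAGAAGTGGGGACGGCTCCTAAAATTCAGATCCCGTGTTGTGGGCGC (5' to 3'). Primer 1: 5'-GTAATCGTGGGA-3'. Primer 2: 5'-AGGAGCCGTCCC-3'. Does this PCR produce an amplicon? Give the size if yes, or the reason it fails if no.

Primer 1 (GTAATCGTGGGA) does not match the top strand, and its reverse complement TCCCACGATTAC does not match either.
With no annealing site for primer 1, no amplification occurs.

No product — primer 1 has no binding site in the template.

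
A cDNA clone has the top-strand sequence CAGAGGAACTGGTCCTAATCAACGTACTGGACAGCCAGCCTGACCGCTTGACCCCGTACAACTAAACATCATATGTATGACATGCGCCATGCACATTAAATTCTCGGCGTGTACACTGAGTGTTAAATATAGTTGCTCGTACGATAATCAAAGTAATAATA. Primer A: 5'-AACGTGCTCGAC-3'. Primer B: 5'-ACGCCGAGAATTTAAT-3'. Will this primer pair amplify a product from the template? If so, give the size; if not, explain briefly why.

Primer A (AACGTGCTCGAC) does not match the top strand, and its reverse complement GTCGAGCACGTT does not match either.
With no annealing site for primer A, no amplification occurs.

No product — primer A has no binding site in the template.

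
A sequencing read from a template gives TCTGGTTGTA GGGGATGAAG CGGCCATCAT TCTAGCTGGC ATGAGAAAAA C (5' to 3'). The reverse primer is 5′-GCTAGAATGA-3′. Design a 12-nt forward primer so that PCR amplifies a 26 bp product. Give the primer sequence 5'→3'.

5'-GGGGATGAAGCG-3'

The reverse primer's reverse complement TCATTCTAGC matches the template at positions 27–36, so the product ends at position 36.
A 26 bp product then starts at position 36 − 26 + 1 = 11.
The forward primer is identical to the top strand there: GGGGATGAAGCG.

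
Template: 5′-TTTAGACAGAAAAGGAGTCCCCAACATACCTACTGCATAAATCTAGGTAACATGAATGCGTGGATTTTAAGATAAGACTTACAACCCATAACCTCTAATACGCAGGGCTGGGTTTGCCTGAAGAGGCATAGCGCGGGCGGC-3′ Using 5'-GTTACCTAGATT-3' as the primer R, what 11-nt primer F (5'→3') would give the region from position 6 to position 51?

The reverse primer's reverse complement AATCTAGGTAAC matches the template at positions 40–51; the product starts at position 6.
The forward primer is identical to the top strand over positions 6–16: ACAGAAAAGGA.

5'-ACAGAAAAGGA-3'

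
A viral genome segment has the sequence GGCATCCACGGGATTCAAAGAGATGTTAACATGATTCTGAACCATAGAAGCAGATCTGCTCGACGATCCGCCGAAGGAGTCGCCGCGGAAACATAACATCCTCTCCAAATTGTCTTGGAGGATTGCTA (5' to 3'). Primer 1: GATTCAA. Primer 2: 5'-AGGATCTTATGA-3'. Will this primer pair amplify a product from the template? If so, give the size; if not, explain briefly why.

No product — primer 2 has no binding site in the template.

Primer 2 (AGGATCTTATGA) does not match the top strand, and its reverse complement TCATAAGATCCT does not match either.
With no annealing site for primer 2, no amplification occurs.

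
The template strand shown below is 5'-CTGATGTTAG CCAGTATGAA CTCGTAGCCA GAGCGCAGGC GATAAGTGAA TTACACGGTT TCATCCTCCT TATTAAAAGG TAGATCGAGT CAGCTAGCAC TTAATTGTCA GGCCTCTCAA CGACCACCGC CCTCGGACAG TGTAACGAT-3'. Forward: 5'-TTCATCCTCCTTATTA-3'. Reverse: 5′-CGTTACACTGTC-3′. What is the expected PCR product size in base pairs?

Forward primer TTCATCCTCCTTATTA is found on the top strand at positions 60–75.
Reverse complement of the reverse primer: GACAGTGTAACG. This occurs on the top strand at positions 136–147.
Product length = (reverse-primer end) − (forward-primer start) + 1 = 147 − 60 + 1 = 88 bp.

88 bp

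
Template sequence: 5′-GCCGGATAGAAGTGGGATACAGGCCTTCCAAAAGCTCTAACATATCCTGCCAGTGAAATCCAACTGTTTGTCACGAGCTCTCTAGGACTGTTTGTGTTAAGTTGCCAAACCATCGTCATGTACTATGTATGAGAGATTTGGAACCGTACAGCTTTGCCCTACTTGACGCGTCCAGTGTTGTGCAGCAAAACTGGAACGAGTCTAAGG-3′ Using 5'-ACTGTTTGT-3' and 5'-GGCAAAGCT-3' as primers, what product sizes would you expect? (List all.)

96 bp, 72 bp

The forward primer ACTGTTTGT matches the top strand at positions 63–71, 87–95.
The reverse primer's reverse complement is AGCTTTGCC, matching at positions 150–158.
Each forward site pairs with the reverse site to give a product ending at position 158: sizes 96, 72 bp.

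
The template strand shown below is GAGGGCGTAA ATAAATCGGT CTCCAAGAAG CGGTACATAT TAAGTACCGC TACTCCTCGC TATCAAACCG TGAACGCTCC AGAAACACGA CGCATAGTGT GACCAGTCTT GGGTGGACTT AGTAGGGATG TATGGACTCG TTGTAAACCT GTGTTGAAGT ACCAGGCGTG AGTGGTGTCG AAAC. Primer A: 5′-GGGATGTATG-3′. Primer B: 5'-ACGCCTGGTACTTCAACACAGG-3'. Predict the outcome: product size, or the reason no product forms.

Yes — a 45 bp product.

Primer A (GGGATGTATG) matches the top strand at positions 125–134; it acts as a forward primer.
Primer B's reverse complement is CCTGTGTTGAAGTACCAGGCGT, matching the top strand at positions 148–169; it acts as a reverse primer.
The 3' ends face each other across positions 125–169, giving a 45 bp product.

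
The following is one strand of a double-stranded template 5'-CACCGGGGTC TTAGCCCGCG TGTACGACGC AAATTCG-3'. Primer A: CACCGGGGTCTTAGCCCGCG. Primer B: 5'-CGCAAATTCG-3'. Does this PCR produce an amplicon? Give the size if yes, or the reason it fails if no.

Primer A (CACCGGGGTCTTAGCCCGCG) matches the top strand at positions 1–20 (3' end points downstream).
Primer B (CGCAAATTCG) also matches the top strand directly, at positions 28–37 — its reverse complement CGAATTTGCG is not present.
Both primers anneal to the bottom strand with 3' ends pointing the same way, so neither can prime synthesis back toward the other.

No product — both primers anneal to the same strand and extend in the same direction.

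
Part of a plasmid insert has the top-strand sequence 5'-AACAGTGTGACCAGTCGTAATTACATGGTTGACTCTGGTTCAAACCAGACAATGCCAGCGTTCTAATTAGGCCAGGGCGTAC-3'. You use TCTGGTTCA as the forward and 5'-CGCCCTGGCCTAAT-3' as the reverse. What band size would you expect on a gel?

46 bp

Scanning the template, TCTGGTTCA occurs at positions 34–42; this primer anneals to the bottom strand there with its 3' end pointing downstream.
Reverse complement of the reverse primer: ATTAGGCCAGGGCG. This occurs on the top strand at positions 66–79.
The product runs from position 34 to position 79, so its length is 79 − 34 + 1 = 46 bp.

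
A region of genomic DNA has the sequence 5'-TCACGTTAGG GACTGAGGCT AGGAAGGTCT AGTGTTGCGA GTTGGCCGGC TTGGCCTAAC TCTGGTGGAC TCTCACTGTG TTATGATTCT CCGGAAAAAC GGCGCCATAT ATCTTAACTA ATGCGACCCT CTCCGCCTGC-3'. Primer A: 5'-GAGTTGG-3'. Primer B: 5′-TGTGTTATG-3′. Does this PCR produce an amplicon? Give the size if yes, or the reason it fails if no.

No product — both primers anneal to the same strand and extend in the same direction.

Primer A (GAGTTGG) matches the top strand at positions 39–45 (3' end points downstream).
Primer B (TGTGTTATG) also matches the top strand directly, at positions 77–85 — its reverse complement CATAACACA is not present.
Both primers anneal to the bottom strand with 3' ends pointing the same way, so neither can prime synthesis back toward the other.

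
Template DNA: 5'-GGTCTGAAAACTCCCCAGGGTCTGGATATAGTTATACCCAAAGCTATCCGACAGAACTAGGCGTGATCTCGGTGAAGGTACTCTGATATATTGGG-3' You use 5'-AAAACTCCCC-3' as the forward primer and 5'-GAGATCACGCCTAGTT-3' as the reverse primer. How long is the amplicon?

Scanning the template, AAAACTCCCC occurs at positions 7–16; this primer anneals to the bottom strand there with its 3' end pointing downstream.
The reverse primer's reverse complement is AACTAGGCGTGATCTC, which matches the template at positions 55–70.
Amplicon spans positions 7–70: 64 bp.

64 bp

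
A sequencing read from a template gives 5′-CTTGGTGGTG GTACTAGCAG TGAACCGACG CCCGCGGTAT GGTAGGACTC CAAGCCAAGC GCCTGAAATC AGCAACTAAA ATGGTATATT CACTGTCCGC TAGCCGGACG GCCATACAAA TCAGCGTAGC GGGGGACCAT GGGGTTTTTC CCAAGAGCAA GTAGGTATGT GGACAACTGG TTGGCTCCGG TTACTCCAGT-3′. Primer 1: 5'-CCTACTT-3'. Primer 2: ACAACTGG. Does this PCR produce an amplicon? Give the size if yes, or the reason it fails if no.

No product — the primers' 3' ends point away from each other.

Primer 1 (CCTACTT) has reverse complement AAGTAGG, which matches the top strand at positions 159–165; primer 1 anneals to the top strand there with its 3' end pointing upstream toward position 159.
Primer 2 (ACAACTGG) matches the top strand directly at positions 173–180; it anneals to the bottom strand with its 3' end pointing downstream toward position 180.
The 3' ends diverge (primer 1 extends toward position 1, primer 2 toward position 200), so the primers never converge on a shared product.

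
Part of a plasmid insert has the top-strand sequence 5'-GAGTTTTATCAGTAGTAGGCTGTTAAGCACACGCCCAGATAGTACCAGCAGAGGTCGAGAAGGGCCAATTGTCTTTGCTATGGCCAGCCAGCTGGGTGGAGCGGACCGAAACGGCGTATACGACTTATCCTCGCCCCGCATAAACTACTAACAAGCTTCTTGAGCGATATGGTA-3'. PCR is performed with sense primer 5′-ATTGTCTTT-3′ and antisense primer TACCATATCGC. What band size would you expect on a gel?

107 bp

Forward primer ATTGTCTTT is found on the top strand at positions 68–76.
Taking the reverse complement of TACCATATCGC gives GCGATATGGTA, found at positions 164–174 on the template; the primer anneals here to the top strand with its 3' end pointing upstream.
The product runs from position 68 to position 174, so its length is 174 − 68 + 1 = 107 bp.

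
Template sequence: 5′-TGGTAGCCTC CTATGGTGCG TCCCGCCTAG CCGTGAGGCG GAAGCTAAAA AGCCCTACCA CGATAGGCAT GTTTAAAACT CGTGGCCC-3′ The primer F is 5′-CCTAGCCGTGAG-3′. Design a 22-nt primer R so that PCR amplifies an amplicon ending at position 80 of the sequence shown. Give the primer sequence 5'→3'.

The forward primer binds at positions 26–37; the product's 3' end on the top strand is position 80.
The reverse primer anneals to the top strand over positions 59–80, i.e. to CACGATAGGCATGTTTAAAACT.
Its sequence written 5'→3' is the reverse complement: AGTTTTAAACATGCCTATCGTG.

5'-AGTTTTAAACATGCCTATCGTG-3'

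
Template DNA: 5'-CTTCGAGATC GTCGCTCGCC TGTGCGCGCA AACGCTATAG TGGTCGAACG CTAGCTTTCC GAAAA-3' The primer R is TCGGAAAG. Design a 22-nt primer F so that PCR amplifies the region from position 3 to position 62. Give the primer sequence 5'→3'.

The reverse primer's reverse complement CTTTCCGA matches the template at positions 55–62; the product starts at position 3.
The forward primer is identical to the top strand over positions 3–24: TCGAGATCGTCGCTCGCCTGTG.

5'-TCGAGATCGTCGCTCGCCTGTG-3'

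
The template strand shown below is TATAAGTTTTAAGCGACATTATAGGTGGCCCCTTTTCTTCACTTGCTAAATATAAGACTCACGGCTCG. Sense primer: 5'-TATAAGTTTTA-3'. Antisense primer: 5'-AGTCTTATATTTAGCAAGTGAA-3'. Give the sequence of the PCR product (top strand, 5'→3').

The forward primer matches the template at positions 1–11.
The reverse primer's reverse complement is TTCACTTGCTAAATATAAGACT, which matches the template at positions 38–59.
The product is the template from position 1 through 59 (59 bp).

5'-TATAAGTTTTAAGCGACATTATAGGTGGCCCCTTTTCTTCACTTGCTAAATATAAGACT-3'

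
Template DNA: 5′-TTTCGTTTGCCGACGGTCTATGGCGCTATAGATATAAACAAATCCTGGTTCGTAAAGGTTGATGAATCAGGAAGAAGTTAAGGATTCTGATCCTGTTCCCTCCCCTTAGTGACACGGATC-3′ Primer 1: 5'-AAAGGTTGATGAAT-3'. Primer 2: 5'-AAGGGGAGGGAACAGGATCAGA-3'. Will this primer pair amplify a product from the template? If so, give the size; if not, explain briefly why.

Yes — a 54 bp product.

Primer 1 (AAAGGTTGATGAAT) matches the top strand at positions 54–67; it acts as a forward primer.
Primer 2's reverse complement is TCTGATCCTGTTCCCTCCCCTT, matching the top strand at positions 86–107; it acts as a reverse primer.
The 3' ends face each other across positions 54–107, giving a 54 bp product.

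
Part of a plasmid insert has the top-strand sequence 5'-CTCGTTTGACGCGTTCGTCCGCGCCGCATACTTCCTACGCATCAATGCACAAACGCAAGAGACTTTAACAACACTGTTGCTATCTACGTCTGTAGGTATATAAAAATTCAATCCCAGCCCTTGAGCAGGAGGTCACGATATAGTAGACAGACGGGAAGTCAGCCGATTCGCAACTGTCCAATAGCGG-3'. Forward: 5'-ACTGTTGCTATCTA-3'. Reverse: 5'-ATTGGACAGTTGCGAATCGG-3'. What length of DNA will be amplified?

Forward primer ACTGTTGCTATCTA is found on the top strand at positions 73–86.
Taking the reverse complement of ATTGGACAGTTGCGAATCGG gives CCGATTCGCAACTGTCCAAT, found at positions 163–182 on the template; the primer anneals here to the top strand with its 3' end pointing upstream.
Product length = (reverse-primer end) − (forward-primer start) + 1 = 182 − 73 + 1 = 110 bp.

110 bp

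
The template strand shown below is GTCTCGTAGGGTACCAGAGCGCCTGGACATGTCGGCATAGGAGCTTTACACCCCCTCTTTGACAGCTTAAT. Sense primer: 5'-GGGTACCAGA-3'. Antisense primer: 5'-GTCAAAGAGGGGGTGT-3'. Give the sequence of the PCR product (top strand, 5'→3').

5'-GGGTACCAGAGCGCCTGGACATGTCGGCATAGGAGCTTTACACCCCCTCTTTGAC-3'

Forward primer GGGTACCAGA is found on the top strand at positions 9–18.
Reverse complement of the reverse primer: ACACCCCCTCTTTGAC. This occurs on the top strand at positions 48–63.
The product is the template from position 9 through 63 (55 bp).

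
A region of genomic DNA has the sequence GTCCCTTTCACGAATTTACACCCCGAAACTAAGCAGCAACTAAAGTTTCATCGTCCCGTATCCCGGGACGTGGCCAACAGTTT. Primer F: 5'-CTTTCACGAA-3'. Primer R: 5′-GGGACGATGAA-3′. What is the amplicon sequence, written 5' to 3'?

5'-CTTTCACGAATTTACACCCCGAAACTAAGCAGCAACTAAAGTTTCATCGTCCC-3'

Forward primer CTTTCACGAA is found on the top strand at positions 5–14.
Reverse complement of the reverse primer: TTCATCGTCCC. This occurs on the top strand at positions 47–57.
The product is the template from position 5 through 57 (53 bp).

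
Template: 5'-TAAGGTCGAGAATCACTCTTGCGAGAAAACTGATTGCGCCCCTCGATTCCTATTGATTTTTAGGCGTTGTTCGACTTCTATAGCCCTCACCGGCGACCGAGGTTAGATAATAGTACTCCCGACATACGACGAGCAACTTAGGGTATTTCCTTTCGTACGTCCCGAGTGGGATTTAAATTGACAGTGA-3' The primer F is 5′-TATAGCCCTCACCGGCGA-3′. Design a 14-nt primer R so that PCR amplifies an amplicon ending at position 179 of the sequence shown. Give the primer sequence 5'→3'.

5'-AATTTAAATCCCAC-3'

The forward primer binds at positions 79–96; the product's 3' end on the top strand is position 179.
The reverse primer anneals to the top strand over positions 166–179, i.e. to GTGGGATTTAAATT.
Its sequence written 5'→3' is the reverse complement: AATTTAAATCCCAC.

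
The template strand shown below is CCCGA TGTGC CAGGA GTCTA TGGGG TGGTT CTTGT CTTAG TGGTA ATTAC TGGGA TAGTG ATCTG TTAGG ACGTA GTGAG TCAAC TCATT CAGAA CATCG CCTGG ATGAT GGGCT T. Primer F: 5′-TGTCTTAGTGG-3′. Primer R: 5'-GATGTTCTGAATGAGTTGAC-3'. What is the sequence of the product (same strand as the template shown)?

5'-TGTCTTAGTGGTAATTACTGGGATAGTGATCTGTTAGGACGTAGTGAGTCAACTCATTCAGAACATC-3'

The forward primer matches the template at positions 33–43.
Reverse complement of the reverse primer: GTCAACTCATTCAGAACATC. This occurs on the top strand at positions 80–99.
The product is the template from position 33 through 99 (67 bp).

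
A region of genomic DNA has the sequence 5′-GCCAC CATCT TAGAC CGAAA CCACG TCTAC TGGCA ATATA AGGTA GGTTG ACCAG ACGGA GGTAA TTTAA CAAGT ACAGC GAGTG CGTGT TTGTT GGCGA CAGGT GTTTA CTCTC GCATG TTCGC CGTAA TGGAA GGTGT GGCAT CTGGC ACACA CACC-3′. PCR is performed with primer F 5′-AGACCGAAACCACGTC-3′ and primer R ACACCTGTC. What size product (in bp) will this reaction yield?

Forward primer AGACCGAAACCACGTC is found on the top strand at positions 12–27.
Taking the reverse complement of ACACCTGTC gives GACAGGTGT, found at positions 99–107 on the template; the primer anneals here to the top strand with its 3' end pointing upstream.
Amplicon spans positions 12–107: 96 bp.

96 bp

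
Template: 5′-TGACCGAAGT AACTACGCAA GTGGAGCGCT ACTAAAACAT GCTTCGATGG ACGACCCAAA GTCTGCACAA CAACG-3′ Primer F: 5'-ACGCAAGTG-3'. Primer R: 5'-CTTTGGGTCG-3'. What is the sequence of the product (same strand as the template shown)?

5'-ACGCAAGTGGAGCGCTACTAAAACATGCTTCGATGGACGACCCAAAG-3'

Scanning the template, ACGCAAGTG occurs at positions 15–23; this primer anneals to the bottom strand there with its 3' end pointing downstream.
The reverse primer's reverse complement is CGACCCAAAG, which matches the template at positions 52–61.
The product is the template from position 15 through 61 (47 bp).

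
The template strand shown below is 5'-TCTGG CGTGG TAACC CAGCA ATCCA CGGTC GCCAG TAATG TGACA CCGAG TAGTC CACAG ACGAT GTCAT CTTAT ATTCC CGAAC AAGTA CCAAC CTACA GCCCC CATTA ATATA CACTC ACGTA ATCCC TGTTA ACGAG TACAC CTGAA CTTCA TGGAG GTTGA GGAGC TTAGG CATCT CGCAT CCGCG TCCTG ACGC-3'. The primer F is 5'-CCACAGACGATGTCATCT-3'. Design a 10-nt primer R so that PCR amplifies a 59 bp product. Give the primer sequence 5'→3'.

The forward primer binds at positions 55–72, so a 59 bp product ends at position 55 + 59 − 1 = 113.
The reverse primer anneals to the top strand over positions 104–113, i.e. to CCCATTAATA.
Its sequence written 5'→3' is the reverse complement: TATTAATGGG.

5'-TATTAATGGG-3'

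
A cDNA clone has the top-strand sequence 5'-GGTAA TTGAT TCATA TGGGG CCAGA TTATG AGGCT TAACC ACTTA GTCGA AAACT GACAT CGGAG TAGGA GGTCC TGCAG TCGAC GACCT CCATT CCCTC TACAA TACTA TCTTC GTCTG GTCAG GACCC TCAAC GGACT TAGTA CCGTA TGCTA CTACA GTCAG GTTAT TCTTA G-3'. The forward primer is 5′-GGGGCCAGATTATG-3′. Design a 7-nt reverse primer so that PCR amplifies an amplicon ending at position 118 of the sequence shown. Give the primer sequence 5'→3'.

5'-GACGAAG-3'

The forward primer binds at positions 17–30; the product's 3' end on the top strand is position 118.
The reverse primer anneals to the top strand over positions 112–118, i.e. to CTTCGTC.
Its sequence written 5'→3' is the reverse complement: GACGAAG.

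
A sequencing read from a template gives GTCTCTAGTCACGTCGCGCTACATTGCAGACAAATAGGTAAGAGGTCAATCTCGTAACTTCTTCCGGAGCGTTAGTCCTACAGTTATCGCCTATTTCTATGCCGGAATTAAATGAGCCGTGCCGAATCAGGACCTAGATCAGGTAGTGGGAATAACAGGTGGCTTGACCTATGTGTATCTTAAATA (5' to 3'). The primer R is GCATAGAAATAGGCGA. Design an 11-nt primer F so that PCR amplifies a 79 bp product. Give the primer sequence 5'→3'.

5'-TTGCAGACAAA-3'

The reverse primer's reverse complement TCGCCTATTTCTATGC matches the template at positions 87–102, so the product ends at position 102.
A 79 bp product then starts at position 102 − 79 + 1 = 24.
The forward primer is identical to the top strand there: TTGCAGACAAA.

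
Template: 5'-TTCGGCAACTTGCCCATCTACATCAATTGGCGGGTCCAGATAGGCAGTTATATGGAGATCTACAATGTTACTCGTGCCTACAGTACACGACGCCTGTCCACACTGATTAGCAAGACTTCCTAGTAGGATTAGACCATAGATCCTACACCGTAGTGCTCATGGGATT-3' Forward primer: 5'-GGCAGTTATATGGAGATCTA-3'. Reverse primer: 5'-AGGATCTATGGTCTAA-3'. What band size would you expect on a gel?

102 bp

Scanning the template, GGCAGTTATATGGAGATCTA occurs at positions 43–62; this primer anneals to the bottom strand there with its 3' end pointing downstream.
The reverse primer's reverse complement is TTAGACCATAGATCCT, which matches the template at positions 129–144.
Amplicon spans positions 43–144: 102 bp.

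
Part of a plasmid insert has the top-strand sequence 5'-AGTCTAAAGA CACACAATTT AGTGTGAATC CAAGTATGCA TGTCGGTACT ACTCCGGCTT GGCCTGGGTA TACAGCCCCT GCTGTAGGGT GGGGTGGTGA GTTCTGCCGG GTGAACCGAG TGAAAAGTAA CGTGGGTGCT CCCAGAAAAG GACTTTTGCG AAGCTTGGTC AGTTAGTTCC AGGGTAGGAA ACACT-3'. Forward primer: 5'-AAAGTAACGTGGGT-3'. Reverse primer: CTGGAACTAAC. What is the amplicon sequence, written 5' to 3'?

Forward primer AAAGTAACGTGGGT is found on the top strand at positions 124–137.
Taking the reverse complement of CTGGAACTAAC gives GTTAGTTCCAG, found at positions 172–182 on the template; the primer anneals here to the top strand with its 3' end pointing upstream.
The product is the template from position 124 through 182 (59 bp).

5'-AAAGTAACGTGGGTGCTCCCAGAAAAGGACTTTTGCGAAGCTTGGTCAGTTAGTTCCAG-3'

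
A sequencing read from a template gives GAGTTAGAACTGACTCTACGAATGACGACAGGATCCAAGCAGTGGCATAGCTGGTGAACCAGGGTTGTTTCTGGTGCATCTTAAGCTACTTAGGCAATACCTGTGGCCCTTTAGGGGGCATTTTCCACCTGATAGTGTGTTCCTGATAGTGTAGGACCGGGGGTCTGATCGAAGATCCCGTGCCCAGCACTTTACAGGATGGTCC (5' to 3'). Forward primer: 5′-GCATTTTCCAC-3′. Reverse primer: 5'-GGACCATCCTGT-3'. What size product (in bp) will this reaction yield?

The forward primer matches the template at positions 118–128.
Taking the reverse complement of GGACCATCCTGT gives ACAGGATGGTCC, found at positions 194–205 on the template; the primer anneals here to the top strand with its 3' end pointing upstream.
Product length = (reverse-primer end) − (forward-primer start) + 1 = 205 − 118 + 1 = 88 bp.

88 bp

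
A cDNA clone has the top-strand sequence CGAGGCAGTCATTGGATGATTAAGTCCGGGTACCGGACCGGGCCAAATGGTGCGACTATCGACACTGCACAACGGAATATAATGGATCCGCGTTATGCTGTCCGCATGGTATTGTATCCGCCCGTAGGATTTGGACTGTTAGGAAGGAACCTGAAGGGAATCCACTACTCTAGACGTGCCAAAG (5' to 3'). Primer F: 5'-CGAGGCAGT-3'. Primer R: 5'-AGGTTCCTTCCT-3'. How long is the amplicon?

152 bp

Forward primer CGAGGCAGT is found on the top strand at positions 1–9.
Taking the reverse complement of AGGTTCCTTCCT gives AGGAAGGAACCT, found at positions 141–152 on the template; the primer anneals here to the top strand with its 3' end pointing upstream.
Amplicon spans positions 1–152: 152 bp.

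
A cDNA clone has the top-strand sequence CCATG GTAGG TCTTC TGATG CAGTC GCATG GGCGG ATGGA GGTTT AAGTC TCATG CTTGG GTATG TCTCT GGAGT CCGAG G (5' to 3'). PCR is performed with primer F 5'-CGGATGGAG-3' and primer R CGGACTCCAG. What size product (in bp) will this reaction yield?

46 bp

Scanning the template, CGGATGGAG occurs at positions 33–41; this primer anneals to the bottom strand there with its 3' end pointing downstream.
The reverse primer's reverse complement is CTGGAGTCCG, which matches the template at positions 69–78.
The product runs from position 33 to position 78, so its length is 78 − 33 + 1 = 46 bp.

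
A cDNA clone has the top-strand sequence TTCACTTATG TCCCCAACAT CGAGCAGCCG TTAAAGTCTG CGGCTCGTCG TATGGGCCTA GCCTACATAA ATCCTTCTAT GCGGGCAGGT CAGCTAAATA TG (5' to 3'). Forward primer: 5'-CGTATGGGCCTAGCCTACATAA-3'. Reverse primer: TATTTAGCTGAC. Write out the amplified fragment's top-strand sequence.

The forward primer matches the template at positions 49–70.
The reverse primer's reverse complement is GTCAGCTAAATA, which matches the template at positions 89–100.
The product is the template from position 49 through 100 (52 bp).

5'-CGTATGGGCCTAGCCTACATAAATCCTTCTATGCGGGCAGGTCAGCTAAATA-3'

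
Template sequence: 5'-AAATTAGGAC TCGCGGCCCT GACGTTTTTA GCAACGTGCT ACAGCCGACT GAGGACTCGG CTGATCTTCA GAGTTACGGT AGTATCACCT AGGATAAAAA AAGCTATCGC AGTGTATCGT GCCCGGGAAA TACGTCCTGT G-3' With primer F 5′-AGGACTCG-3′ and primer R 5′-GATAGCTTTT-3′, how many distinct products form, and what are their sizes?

Two products: 103 bp, 57 bp

The forward primer AGGACTCG matches the top strand at positions 6–13, 52–59.
The reverse primer's reverse complement is AAAAGCTATC, matching at positions 99–108.
Each forward site pairs with the reverse site to give a product ending at position 108: sizes 103, 57 bp.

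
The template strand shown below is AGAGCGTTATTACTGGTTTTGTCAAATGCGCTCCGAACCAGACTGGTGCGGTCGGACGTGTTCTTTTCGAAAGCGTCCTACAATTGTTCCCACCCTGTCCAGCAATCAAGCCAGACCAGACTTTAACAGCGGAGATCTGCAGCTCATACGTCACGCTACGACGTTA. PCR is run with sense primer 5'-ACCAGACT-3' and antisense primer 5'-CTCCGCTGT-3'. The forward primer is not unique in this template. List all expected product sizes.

98 bp, 20 bp

The forward primer ACCAGACT matches the top strand at positions 37–44, 115–122.
The reverse primer's reverse complement is ACAGCGGAG, matching at positions 126–134.
Each forward site pairs with the reverse site to give a product ending at position 134: sizes 98, 20 bp.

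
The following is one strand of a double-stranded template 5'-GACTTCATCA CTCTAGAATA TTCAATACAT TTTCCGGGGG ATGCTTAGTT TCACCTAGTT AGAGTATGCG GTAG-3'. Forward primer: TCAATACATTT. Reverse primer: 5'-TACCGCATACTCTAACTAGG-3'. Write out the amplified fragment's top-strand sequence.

The forward primer matches the template at positions 22–32.
Taking the reverse complement of TACCGCATACTCTAACTAGG gives CCTAGTTAGAGTATGCGGTA, found at positions 54–73 on the template; the primer anneals here to the top strand with its 3' end pointing upstream.
The product is the template from position 22 through 73 (52 bp).

5'-TCAATACATTTTCCGGGGGATGCTTAGTTTCACCTAGTTAGAGTATGCGGTA-3'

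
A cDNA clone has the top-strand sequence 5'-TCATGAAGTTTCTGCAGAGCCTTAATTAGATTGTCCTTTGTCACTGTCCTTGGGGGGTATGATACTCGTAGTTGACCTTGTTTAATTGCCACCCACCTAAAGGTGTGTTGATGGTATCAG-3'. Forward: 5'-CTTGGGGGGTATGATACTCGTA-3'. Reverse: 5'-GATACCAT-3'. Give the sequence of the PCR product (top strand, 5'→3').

The forward primer matches the template at positions 49–70.
Taking the reverse complement of GATACCAT gives ATGGTATC, found at positions 111–118 on the template; the primer anneals here to the top strand with its 3' end pointing upstream.
The product is the template from position 49 through 118 (70 bp).

5'-CTTGGGGGGTATGATACTCGTAGTTGACCTTGTTTAATTGCCACCCACCTAAAGGTGTGTTGATGGTATC-3'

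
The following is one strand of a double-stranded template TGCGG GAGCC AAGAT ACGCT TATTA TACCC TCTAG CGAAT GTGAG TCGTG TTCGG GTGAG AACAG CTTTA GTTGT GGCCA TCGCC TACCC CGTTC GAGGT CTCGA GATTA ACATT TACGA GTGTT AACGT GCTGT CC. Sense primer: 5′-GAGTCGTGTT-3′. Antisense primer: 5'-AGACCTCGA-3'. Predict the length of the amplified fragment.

60 bp

Scanning the template, GAGTCGTGTT occurs at positions 43–52; this primer anneals to the bottom strand there with its 3' end pointing downstream.
The reverse primer's reverse complement is TCGAGGTCT, which matches the template at positions 94–102.
The product runs from position 43 to position 102, so its length is 102 − 43 + 1 = 60 bp.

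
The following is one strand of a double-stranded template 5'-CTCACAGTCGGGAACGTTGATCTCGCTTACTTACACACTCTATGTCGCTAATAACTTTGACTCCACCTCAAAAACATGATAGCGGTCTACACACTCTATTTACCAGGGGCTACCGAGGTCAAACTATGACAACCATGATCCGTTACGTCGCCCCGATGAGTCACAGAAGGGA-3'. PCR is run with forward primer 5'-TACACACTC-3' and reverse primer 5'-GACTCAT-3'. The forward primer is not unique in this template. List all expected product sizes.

131 bp, 75 bp

The forward primer TACACACTC matches the top strand at positions 32–40, 88–96.
The reverse primer's reverse complement is ATGAGTC, matching at positions 156–162.
Each forward site pairs with the reverse site to give a product ending at position 162: sizes 131, 75 bp.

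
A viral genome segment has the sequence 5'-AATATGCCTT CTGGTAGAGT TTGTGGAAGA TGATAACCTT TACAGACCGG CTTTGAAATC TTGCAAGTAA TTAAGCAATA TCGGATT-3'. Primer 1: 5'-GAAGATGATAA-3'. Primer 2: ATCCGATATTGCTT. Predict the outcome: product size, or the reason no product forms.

Yes — a 61 bp product.

Primer 1 (GAAGATGATAA) matches the top strand at positions 26–36; it acts as a forward primer.
Primer 2's reverse complement is AAGCAATATCGGAT, matching the top strand at positions 73–86; it acts as a reverse primer.
The 3' ends face each other across positions 26–86, giving a 61 bp product.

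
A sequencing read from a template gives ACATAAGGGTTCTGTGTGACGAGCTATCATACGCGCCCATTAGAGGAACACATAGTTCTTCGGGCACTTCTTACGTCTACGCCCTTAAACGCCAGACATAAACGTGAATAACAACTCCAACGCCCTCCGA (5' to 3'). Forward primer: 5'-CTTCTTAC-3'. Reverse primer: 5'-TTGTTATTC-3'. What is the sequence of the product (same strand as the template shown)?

The forward primer matches the template at positions 67–74.
The reverse primer's reverse complement is GAATAACAA, which matches the template at positions 106–114.
The product is the template from position 67 through 114 (48 bp).

5'-CTTCTTACGTCTACGCCCTTAAACGCCAGACATAAACGTGAATAACAA-3'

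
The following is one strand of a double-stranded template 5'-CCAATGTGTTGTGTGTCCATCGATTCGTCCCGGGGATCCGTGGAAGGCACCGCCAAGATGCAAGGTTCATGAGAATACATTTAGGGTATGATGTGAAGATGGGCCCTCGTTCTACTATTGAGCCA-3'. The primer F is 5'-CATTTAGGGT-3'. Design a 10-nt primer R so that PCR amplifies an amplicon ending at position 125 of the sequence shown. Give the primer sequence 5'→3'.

The forward primer binds at positions 78–87; the product's 3' end on the top strand is position 125.
The reverse primer anneals to the top strand over positions 116–125, i.e. to TATTGAGCCA.
Its sequence written 5'→3' is the reverse complement: TGGCTCAATA.

5'-TGGCTCAATA-3'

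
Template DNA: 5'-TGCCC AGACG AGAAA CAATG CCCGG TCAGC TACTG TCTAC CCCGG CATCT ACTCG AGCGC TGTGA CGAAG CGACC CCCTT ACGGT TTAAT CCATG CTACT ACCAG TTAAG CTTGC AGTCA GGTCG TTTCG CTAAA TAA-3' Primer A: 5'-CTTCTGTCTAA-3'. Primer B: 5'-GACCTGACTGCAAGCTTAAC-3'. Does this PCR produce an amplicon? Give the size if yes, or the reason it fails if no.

No product — primer A has no binding site in the template.

Primer A (CTTCTGTCTAA) does not match the top strand, and its reverse complement TTAGACAGAAG does not match either.
With no annealing site for primer A, no amplification occurs.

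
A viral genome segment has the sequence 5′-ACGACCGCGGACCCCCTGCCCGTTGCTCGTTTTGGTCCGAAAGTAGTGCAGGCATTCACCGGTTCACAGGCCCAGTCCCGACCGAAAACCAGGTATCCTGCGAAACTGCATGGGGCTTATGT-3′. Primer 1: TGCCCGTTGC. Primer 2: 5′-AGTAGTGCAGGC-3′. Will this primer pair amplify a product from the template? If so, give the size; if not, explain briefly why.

Primer 1 (TGCCCGTTGC) matches the top strand at positions 17–26 (3' end points downstream).
Primer 2 (AGTAGTGCAGGC) also matches the top strand directly, at positions 42–53 — its reverse complement GCCTGCACTACT is not present.
Both primers anneal to the bottom strand with 3' ends pointing the same way, so neither can prime synthesis back toward the other.

No product — both primers anneal to the same strand and extend in the same direction.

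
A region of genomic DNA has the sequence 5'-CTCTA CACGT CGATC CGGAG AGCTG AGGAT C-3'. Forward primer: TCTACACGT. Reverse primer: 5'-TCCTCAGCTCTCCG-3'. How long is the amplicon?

28 bp

Forward primer TCTACACGT is found on the top strand at positions 2–10.
Reverse complement of the reverse primer: CGGAGAGCTGAGGA. This occurs on the top strand at positions 16–29.
Amplicon spans positions 2–29: 28 bp.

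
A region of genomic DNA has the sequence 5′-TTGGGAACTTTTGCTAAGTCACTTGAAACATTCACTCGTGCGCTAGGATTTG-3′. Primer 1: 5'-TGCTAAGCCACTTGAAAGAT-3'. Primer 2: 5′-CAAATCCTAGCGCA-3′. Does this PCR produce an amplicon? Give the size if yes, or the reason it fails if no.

No product — primer 1 has no binding site in the template.

Primer 1 (TGCTAAGCCACTTGAAAGAT) does not match the top strand, and its reverse complement ATCTTTCAAGTGGCTTAGCA does not match either.
With no annealing site for primer 1, no amplification occurs.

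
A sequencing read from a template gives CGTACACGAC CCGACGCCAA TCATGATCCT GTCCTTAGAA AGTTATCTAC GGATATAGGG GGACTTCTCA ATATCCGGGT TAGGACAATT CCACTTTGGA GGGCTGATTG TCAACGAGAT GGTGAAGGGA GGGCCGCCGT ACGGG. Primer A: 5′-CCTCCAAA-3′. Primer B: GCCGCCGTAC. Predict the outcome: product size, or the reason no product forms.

Primer A (CCTCCAAA) has reverse complement TTTGGAGG, which matches the top strand at positions 95–102; primer A anneals to the top strand there with its 3' end pointing upstream toward position 95.
Primer B (GCCGCCGTAC) matches the top strand directly at positions 133–142; it anneals to the bottom strand with its 3' end pointing downstream toward position 142.
The 3' ends diverge (primer A extends toward position 1, primer B toward position 145), so the primers never converge on a shared product.

No product — the primers' 3' ends point away from each other.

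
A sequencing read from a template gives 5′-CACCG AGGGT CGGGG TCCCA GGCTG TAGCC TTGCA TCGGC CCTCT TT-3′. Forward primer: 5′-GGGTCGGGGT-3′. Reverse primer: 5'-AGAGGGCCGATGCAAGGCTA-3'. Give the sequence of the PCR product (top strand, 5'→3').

The forward primer matches the template at positions 7–16.
The reverse primer's reverse complement is TAGCCTTGCATCGGCCCTCT, which matches the template at positions 26–45.
The product is the template from position 7 through 45 (39 bp).

5'-GGGTCGGGGTCCCAGGCTGTAGCCTTGCATCGGCCCTCT-3'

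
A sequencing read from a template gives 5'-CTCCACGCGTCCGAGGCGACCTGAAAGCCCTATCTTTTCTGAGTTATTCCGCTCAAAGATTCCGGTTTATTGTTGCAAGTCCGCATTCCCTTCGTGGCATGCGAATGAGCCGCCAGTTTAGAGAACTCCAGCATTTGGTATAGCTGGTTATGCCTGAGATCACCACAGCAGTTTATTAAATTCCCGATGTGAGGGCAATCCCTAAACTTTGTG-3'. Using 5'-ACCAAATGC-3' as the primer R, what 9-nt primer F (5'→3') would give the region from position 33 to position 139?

5'-TCTTTTCTG-3'

The reverse primer's reverse complement GCATTTGGT matches the template at positions 131–139; the product starts at position 33.
The forward primer is identical to the top strand over positions 33–41: TCTTTTCTG.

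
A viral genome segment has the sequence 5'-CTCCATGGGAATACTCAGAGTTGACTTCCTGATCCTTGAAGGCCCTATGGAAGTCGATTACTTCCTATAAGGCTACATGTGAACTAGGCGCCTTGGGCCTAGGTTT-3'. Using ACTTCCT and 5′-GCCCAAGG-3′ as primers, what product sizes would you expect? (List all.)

The forward primer ACTTCCT matches the top strand at positions 24–30, 60–66.
The reverse primer's reverse complement is CCTTGGGC, matching at positions 91–98.
Each forward site pairs with the reverse site to give a product ending at position 98: sizes 75, 39 bp.

75 bp, 39 bp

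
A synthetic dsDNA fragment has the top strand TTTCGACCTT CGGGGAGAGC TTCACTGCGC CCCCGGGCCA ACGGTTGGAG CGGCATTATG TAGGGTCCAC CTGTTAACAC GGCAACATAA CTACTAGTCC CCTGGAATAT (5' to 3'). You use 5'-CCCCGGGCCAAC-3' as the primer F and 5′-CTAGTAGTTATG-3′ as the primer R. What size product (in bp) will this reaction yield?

Scanning the template, CCCCGGGCCAAC occurs at positions 31–42; this primer anneals to the bottom strand there with its 3' end pointing downstream.
Taking the reverse complement of CTAGTAGTTATG gives CATAACTACTAG, found at positions 86–97 on the template; the primer anneals here to the top strand with its 3' end pointing upstream.
The product runs from position 31 to position 97, so its length is 97 − 31 + 1 = 67 bp.

67 bp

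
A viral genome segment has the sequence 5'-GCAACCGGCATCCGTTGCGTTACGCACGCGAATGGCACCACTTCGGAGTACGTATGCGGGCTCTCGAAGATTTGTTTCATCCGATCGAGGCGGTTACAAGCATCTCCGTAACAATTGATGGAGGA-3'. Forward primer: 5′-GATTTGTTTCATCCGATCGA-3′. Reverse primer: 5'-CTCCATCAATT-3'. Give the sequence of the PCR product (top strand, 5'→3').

5'-GATTTGTTTCATCCGATCGAGGCGGTTACAAGCATCTCCGTAACAATTGATGGAG-3'

Scanning the template, GATTTGTTTCATCCGATCGA occurs at positions 69–88; this primer anneals to the bottom strand there with its 3' end pointing downstream.
The reverse primer's reverse complement is AATTGATGGAG, which matches the template at positions 113–123.
The product is the template from position 69 through 123 (55 bp).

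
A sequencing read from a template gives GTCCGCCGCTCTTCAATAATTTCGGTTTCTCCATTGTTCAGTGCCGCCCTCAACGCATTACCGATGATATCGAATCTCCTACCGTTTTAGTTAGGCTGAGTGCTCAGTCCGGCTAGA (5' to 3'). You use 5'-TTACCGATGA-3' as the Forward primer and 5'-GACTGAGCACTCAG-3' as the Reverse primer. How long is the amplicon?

52 bp

Forward primer TTACCGATGA is found on the top strand at positions 58–67.
The reverse primer's reverse complement is CTGAGTGCTCAGTC, which matches the template at positions 96–109.
The product runs from position 58 to position 109, so its length is 109 − 58 + 1 = 52 bp.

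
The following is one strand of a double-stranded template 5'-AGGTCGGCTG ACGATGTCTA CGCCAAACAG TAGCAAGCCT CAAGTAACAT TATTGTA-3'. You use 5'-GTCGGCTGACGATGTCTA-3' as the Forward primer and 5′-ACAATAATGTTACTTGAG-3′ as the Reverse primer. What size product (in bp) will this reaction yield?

Scanning the template, GTCGGCTGACGATGTCTA occurs at positions 3–20; this primer anneals to the bottom strand there with its 3' end pointing downstream.
The reverse primer's reverse complement is CTCAAGTAACATTATTGT, which matches the template at positions 39–56.
Amplicon spans positions 3–56: 54 bp.

54 bp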